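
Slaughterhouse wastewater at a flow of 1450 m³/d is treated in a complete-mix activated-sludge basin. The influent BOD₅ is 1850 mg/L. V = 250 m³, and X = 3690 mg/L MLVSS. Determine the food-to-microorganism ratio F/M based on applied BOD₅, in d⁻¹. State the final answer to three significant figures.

F/M ≈ 2.91 d⁻¹

F/M = Q·S₀ / (V·X) = 1450 × 1850 / (250.0 × 3690) = 2.908 g BOD₅·(g VSS·d)⁻¹.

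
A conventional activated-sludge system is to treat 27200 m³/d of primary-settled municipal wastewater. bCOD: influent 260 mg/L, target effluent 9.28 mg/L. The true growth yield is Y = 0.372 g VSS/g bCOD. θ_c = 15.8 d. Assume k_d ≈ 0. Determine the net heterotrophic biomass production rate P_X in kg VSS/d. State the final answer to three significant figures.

No decay correction is needed, so Y_obs = Y = 0.372.
Substrate removed = Q·(S₀ − S) = 27200 m³/d × (260 − 9.28) g/m³ = 6.82×10^6 g/d = 6820 kg/d.
Biomass produced: P_X = Y_obs·Q·ΔS = 0.3720 × 6820 ≈ 2537 kg VSS/d.

P_X ≈ 2540 kg VSS/d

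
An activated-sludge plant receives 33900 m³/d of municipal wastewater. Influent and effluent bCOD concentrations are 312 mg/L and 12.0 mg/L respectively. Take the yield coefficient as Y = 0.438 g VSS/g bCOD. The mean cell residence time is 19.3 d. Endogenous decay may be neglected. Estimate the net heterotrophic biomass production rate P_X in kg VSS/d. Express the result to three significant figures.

P_X ≈ 4450 kg VSS/d

No decay correction is needed, so Y_obs = Y = 0.438.
ΔS = 312 − 12.0 = 300.0 mg/L, so the substrate removal rate is 33900 × 300.0/1000 = 10170 kg bCOD/d.
Net biomass production P_X = Y_obs × Q·(S₀ − S) = 0.4380 × 10170 = 4454 kg VSS/d.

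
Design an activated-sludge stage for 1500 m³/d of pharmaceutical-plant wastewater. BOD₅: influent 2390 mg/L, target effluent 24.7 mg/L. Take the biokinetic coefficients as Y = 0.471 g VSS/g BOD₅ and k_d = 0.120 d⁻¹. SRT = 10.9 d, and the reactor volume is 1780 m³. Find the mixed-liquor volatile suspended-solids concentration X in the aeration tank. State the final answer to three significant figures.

X ≈ 4430 mg/L

From V·X·(1 + k_d·θ_c) = Y·Q·(S₀ − S)·θ_c: X = 0.471 × 1500 × (2390 − 24.7) × 10.9 / [1780 × (1 + 0.120 × 10.9)] = 4434 mg/L.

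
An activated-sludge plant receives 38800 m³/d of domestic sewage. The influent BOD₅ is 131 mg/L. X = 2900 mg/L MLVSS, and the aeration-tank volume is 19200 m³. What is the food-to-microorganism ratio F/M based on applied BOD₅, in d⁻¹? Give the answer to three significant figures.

F/M = applied load / biomass = Q·S₀/(V·X) = 38800 × 131 / (19200 × 2900) = 0.09129 d⁻¹.

F/M ≈ 0.0913 d⁻¹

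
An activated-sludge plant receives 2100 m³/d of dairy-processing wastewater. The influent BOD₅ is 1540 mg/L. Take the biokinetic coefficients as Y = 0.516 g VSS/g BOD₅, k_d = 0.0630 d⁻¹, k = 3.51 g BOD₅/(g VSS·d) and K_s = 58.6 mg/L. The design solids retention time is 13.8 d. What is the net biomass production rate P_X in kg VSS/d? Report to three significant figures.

Effluent substrate depends only on kinetics and SRT: S = K_s(1 + k_d θ_c) / [θ_c(Yk − k_d) − 1] = 58.6 × (1 + 0.0630 × 13.8) / [13.8 × (0.516 × 3.51 − 0.0630) − 1] = 109.5 / 23.12 = 4.737 mg/L.
The observed yield is Y_obs = Y/(1 + k_d·θ_c) = 0.516 / (1 + 0.0630 × 13.8) = 0.516 / 1.869 = 0.2760 g VSS per g BOD₅ removed.
Mass of BOD₅ removed per day: Q(S₀ − S) = 2100 × 1535 g/m³ = 3224 kg/d.
Net biomass production P_X = Y_obs × Q·(S₀ − S) = 0.2760 × 3224 = 889.9 kg VSS/d.

P_X ≈ 890 kg VSS/d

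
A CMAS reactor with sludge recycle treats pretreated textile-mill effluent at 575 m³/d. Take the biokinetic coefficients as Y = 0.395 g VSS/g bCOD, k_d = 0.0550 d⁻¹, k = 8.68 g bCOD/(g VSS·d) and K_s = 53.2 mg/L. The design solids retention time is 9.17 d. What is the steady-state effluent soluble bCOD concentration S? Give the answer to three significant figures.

S ≈ 2.67 mg/L

From the Monod/SRT balance for a CMAS, S = K_s·(1+k_d θ_c)/[θ_c·(Y k − k_d) − 1] = 53.2 × (1 + 0.0550 × 9.17) / [9.17 × (0.395 × 8.68 − 0.0550) − 1] = 80.03 / 29.94 = 2.673 mg/L.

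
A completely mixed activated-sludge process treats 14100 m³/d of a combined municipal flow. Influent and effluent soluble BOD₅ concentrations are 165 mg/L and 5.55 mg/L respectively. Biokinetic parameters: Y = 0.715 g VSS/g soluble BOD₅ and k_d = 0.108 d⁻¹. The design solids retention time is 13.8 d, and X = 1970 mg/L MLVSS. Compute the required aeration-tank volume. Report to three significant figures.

From the SRT design equation V = Y Q (S₀−S) θ_c / [X (1 + k_d θ_c)] = 0.715 × 14100 × (165 − 5.55) × 13.8 / [1970 × (1 + 0.108 × 13.8)] = 2.22×10^7 / 4906 = 4522 m³.

V ≈ 4520 m³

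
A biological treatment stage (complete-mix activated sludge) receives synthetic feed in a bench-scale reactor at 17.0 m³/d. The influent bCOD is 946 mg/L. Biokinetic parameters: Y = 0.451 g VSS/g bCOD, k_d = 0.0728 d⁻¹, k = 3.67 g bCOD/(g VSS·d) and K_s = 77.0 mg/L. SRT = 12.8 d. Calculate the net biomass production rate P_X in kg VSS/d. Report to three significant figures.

P_X ≈ 3.72 kg VSS/d

For a completely mixed reactor with recycle the Lawrence–McCarty relation gives S = K_s·(1 + k_d·θ_c) / [θ_c·(Y·k − k_d) − 1] = 77.0 × (1 + 0.0728 × 12.8) / [12.8 × (0.451 × 3.67 − 0.0728) − 1] = 148.8 / 19.25 = 7.726 mg/L.
Observed yield with endogenous decay: Y_obs = Y / (1 + k_d·θ_c) = 0.451 / (1 + 0.0728 × 12.8) = 0.451 / 1.932 = 0.2335 g VSS/g bCOD.
ΔS = 946 − 7.73 = 938.3 mg/L, so the substrate removal rate is 17.0 × 938.3/1000 = 15.95 kg bCOD/d.
Net biomass production P_X = Y_obs × Q·(S₀ − S) = 0.2335 × 15.95 = 3.724 kg VSS/d.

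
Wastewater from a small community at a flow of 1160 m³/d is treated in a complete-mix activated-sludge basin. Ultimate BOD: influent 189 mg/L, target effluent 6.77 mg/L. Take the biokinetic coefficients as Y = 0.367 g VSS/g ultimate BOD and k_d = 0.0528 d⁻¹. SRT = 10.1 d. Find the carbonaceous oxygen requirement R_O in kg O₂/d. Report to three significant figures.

Y_obs = Y / (1 + k_d θ_c) = 0.367 / (1 + 0.0528 × 10.1) = 0.367 / 1.533 = 0.2394.
Substrate removed = Q·(S₀ − S) = 1160 m³/d × (189 − 6.77) g/m³ = 2.11×10^5 g/d = 211.4 kg/d.
Net sludge production P_X = 0.2394 × 211.4 = 50.60 kg VSS/d.
Carbonaceous O₂ demand = substrate oxidised − cell-mass equivalent = 211.4 − 1.42 × 50.60 = 139.5 kg O₂/d.

R_O ≈ 140 kg O₂/d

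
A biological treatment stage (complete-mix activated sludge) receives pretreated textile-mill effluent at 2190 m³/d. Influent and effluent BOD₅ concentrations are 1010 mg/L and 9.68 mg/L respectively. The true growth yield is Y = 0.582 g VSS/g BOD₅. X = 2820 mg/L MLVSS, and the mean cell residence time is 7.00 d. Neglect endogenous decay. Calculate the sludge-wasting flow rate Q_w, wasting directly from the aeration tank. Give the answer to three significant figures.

Q_w ≈ 452 m³/d

V·X = Y·Q·ΔS·θ_c gives V = 0.582 × 2190 × (1010 − 9.68) × 7.00 / 2820 = 3165 m³.
With mixed-liquor wasting, θ_c = V/Q_w, so Q_w = V/θ_c = 3165/7.00 = 452.1 m³/d.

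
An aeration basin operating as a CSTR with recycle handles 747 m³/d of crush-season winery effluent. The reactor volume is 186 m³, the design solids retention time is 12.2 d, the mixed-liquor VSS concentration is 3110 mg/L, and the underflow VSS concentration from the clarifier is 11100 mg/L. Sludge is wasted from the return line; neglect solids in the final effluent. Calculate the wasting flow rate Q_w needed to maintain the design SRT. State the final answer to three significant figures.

Wasting from the return line (neglecting effluent solids): Q_w = V·X / (θ_c·X_r) = 186.0 × 3110 / (12.2 × 11100) = 4.272 m³/d.

Q_w ≈ 4.27 m³/d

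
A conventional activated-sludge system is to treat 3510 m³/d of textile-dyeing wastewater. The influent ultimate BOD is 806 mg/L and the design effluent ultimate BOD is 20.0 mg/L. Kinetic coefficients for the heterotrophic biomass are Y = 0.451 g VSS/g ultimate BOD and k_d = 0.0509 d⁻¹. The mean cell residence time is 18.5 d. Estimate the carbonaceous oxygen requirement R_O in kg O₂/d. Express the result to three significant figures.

Correct the yield for decay: Y_obs = Y/(1 + k_d θ_c) = 0.451 / (1 + 0.0509 × 18.5) = 0.451 / 1.942 = 0.2323.
Mass of ultimate BOD removed per day: Q(S₀ − S) = 3510 × 786.0 g/m³ = 2759 kg/d.
Net sludge production P_X = 0.2323 × 2759 = 640.8 kg VSS/d.
R_O = Q·ΔS − 1.42 P_X = 2759 − 910.0 = 1849 kg O₂/d.

R_O ≈ 1850 kg O₂/d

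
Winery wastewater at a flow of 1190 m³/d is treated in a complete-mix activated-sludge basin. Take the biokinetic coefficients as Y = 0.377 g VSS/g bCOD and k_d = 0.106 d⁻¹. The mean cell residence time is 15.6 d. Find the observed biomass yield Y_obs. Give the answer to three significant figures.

The observed yield is Y_obs = Y/(1 + k_d·θ_c) = 0.377 / (1 + 0.106 × 15.6) = 0.377 / 2.654 = 0.1421 g VSS per g bCOD removed.

Y_obs ≈ 0.142 g VSS/g bCOD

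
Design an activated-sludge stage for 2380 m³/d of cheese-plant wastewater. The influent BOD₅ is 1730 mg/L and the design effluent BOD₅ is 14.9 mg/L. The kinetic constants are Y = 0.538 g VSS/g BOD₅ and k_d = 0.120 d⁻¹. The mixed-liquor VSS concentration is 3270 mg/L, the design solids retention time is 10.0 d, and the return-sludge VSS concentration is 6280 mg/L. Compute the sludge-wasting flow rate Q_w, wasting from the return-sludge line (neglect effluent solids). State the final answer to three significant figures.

Steady-state biomass mass balance: V·X·(1 + k_d·θ_c) = Y·Q·(S₀ − S)·θ_c, so V = 0.538 × 2380 × (1730 − 14.9) × 10.0 / [3270 × (1 + 0.120 × 10.0)] = 2.2×10^7 / 7194 = 3053 m³.
θ_c = V·X/(Q_w·X_r) when wasting from the recycle, so Q_w = V·X/(θ_c·X_r) = 3053 × 3270 / (10.0 × 6280) = 159.0 m³/d.

Q_w ≈ 159 m³/d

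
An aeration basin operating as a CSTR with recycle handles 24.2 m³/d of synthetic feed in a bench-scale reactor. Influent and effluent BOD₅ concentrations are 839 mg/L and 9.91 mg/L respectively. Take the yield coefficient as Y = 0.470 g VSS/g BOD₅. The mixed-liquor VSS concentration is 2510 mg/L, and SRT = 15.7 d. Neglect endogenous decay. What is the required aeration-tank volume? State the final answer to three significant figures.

V ≈ 59.0 m³

With k_d = 0 the design equation reduces to V = Y Q (S₀−S) θ_c / X = 0.470 × 24.2 × (839 − 9.91) × 15.7 / 2510 = 58.98 m³.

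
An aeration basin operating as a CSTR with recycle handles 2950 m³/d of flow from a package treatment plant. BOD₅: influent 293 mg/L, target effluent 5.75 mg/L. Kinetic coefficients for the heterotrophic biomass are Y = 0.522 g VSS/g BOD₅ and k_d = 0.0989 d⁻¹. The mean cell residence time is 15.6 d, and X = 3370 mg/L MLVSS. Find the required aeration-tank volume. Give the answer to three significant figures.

V ≈ 805 m³

Steady-state biomass mass balance: V·X·(1 + k_d·θ_c) = Y·Q·(S₀ − S)·θ_c, so V = 0.522 × 2950 × (293 − 5.75) × 15.6 / [3370 × (1 + 0.0989 × 15.6)] = 6.9×10^6 / 8569 = 805.2 m³.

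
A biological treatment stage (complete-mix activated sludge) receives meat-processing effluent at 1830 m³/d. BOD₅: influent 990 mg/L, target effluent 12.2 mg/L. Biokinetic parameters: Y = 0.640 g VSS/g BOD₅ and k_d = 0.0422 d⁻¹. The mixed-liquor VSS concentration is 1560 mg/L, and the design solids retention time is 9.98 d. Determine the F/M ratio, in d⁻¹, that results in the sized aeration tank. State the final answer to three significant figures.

F/M ≈ 0.225 d⁻¹

Steady-state biomass mass balance: V·X·(1 + k_d·θ_c) = Y·Q·(S₀ − S)·θ_c, so V = 0.640 × 1830 × (990 − 12.2) × 9.98 / [1560 × (1 + 0.0422 × 9.98)] = 1.14×10^7 / 2217 = 5155 m³.
F/M = Q·S₀ / (V·X) = 1830 × 990 / (5155 × 1560) = 0.2253 g BOD₅·(g VSS·d)⁻¹.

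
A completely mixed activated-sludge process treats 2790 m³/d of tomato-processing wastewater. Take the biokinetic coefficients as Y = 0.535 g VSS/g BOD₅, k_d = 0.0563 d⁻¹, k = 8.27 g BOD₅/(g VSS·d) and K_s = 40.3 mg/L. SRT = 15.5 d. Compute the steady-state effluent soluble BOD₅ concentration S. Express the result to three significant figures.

S ≈ 1.13 mg/L

From the Monod/SRT balance for a CMAS, S = K_s·(1+k_d θ_c)/[θ_c·(Y k − k_d) − 1] = 40.3 × (1 + 0.0563 × 15.5) / [15.5 × (0.535 × 8.27 − 0.0563) − 1] = 75.47 / 66.71 = 1.131 mg/L.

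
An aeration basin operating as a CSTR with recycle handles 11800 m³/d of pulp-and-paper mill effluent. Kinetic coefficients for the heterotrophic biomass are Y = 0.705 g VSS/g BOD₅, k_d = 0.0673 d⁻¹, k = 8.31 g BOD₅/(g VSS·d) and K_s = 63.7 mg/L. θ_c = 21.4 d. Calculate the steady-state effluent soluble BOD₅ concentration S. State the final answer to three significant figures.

S ≈ 1.26 mg/L

Effluent substrate depends only on kinetics and SRT: S = K_s(1 + k_d θ_c) / [θ_c(Yk − k_d) − 1] = 63.7 × (1 + 0.0673 × 21.4) / [21.4 × (0.705 × 8.31 − 0.0673) − 1] = 155.4 / 122.9 = 1.264 mg/L.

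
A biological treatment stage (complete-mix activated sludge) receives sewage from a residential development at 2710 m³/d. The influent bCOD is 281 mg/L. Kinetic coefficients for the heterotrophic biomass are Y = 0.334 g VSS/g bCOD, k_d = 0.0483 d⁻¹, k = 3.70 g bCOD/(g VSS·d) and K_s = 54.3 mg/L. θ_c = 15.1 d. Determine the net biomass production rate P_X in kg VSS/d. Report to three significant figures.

P_X ≈ 144 kg VSS/d

For a completely mixed reactor with recycle the Lawrence–McCarty relation gives S = K_s·(1 + k_d·θ_c) / [θ_c·(Y·k − k_d) − 1] = 54.3 × (1 + 0.0483 × 15.1) / [15.1 × (0.334 × 3.70 − 0.0483) − 1] = 93.90 / 16.93 = 5.546 mg/L.
Correct the yield for decay: Y_obs = Y/(1 + k_d θ_c) = 0.334 / (1 + 0.0483 × 15.1) = 0.334 / 1.729 = 0.1931.
Q·(S₀ − S) = 2710 × (281 − 5.55) × 10⁻³ = 746.5 kg/d removed.
Biomass produced: P_X = Y_obs·Q·ΔS = 0.1931 × 746.5 ≈ 144.2 kg VSS/d.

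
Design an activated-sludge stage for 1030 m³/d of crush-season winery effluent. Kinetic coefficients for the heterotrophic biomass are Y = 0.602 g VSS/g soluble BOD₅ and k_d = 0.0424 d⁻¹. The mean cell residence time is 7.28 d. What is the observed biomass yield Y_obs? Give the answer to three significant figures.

Y_obs = Y / (1 + k_d θ_c) = 0.602 / (1 + 0.0424 × 7.28) = 0.602 / 1.309 = 0.4600.

Y_obs ≈ 0.460 g VSS/g soluble BOD₅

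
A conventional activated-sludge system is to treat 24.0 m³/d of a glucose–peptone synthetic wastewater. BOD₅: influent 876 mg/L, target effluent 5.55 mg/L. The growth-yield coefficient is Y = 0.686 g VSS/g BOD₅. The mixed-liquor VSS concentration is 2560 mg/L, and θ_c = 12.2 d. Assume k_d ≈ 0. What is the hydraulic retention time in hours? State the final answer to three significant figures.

τ ≈ 68.3 h

Biomass mass balance (decay neglected): V·X = Y·Q·(S₀ − S)·θ_c, so V = 0.686 × 24.0 × (876 − 5.55) × 12.2 / 2560 = 68.30 m³.
τ = V/Q = 68.30/24.0 = 2.846 d, or 68.30 h.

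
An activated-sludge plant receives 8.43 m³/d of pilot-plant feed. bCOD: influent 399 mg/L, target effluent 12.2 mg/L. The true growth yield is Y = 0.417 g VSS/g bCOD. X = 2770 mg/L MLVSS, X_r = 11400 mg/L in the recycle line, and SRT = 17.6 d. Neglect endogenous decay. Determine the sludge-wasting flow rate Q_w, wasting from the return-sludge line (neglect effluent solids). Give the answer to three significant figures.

Q_w ≈ 0.119 m³/d

With k_d = 0 the design equation reduces to V = Y Q (S₀−S) θ_c / X = 0.417 × 8.43 × (399 − 12.2) × 17.6 / 2770 = 8.639 m³.
θ_c = V·X/(Q_w·X_r) when wasting from the recycle, so Q_w = V·X/(θ_c·X_r) = 8.639 × 2770 / (17.6 × 11400) = 0.1193 m³/d.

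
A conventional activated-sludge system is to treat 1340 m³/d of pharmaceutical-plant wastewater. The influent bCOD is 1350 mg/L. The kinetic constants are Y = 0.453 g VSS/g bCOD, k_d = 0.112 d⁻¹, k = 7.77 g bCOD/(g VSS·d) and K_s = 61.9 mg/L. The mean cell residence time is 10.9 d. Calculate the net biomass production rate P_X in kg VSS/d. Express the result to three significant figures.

P_X ≈ 368 kg VSS/d

For a completely mixed reactor with recycle the Lawrence–McCarty relation gives S = K_s·(1 + k_d·θ_c) / [θ_c·(Y·k − k_d) − 1] = 61.9 × (1 + 0.112 × 10.9) / [10.9 × (0.453 × 7.77 − 0.112) − 1] = 137.5 / 36.15 = 3.803 mg/L.
Correct the yield for decay: Y_obs = Y/(1 + k_d θ_c) = 0.453 / (1 + 0.112 × 10.9) = 0.453 / 2.221 = 0.2040.
ΔS = 1350 − 3.80 = 1346 mg/L, so the substrate removal rate is 1340 × 1346/1000 = 1804 kg bCOD/d.
So the net sludge growth is P_X = 0.2040 × 1804 = 368.0 kg VSS/d.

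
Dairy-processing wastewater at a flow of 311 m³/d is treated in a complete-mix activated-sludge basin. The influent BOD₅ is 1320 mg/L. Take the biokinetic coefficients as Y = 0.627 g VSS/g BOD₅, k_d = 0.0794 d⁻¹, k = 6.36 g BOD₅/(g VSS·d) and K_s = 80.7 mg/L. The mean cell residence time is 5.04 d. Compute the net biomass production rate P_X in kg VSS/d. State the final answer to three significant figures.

P_X ≈ 183 kg VSS/d

Effluent substrate depends only on kinetics and SRT: S = K_s(1 + k_d θ_c) / [θ_c(Yk − k_d) − 1] = 80.7 × (1 + 0.0794 × 5.04) / [5.04 × (0.627 × 6.36 − 0.0794) − 1] = 113.0 / 18.70 = 6.043 mg/L.
The observed yield is Y_obs = Y/(1 + k_d·θ_c) = 0.627 / (1 + 0.0794 × 5.04) = 0.627 / 1.400 = 0.4478 g VSS per g BOD₅ removed.
Substrate removed = Q·(S₀ − S) = 311 m³/d × (1320 − 6.04) g/m³ = 4.09×10^5 g/d = 408.6 kg/d.
So the net sludge growth is P_X = 0.4478 × 408.6 = 183.0 kg VSS/d.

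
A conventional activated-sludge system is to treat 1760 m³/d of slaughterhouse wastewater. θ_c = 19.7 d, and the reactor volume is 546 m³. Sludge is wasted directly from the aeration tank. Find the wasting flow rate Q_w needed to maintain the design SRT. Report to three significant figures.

Q_w ≈ 27.7 m³/d

With mixed-liquor wasting, θ_c = V/Q_w, so Q_w = V/θ_c = 546.0/19.7 = 27.72 m³/d.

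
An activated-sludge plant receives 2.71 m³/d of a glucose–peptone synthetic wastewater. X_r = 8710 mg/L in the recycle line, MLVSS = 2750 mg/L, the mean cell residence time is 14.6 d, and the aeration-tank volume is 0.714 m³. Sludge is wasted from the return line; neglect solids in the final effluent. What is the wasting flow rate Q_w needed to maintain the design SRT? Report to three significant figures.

Wasting from the return line (neglecting effluent solids): Q_w = V·X / (θ_c·X_r) = 0.7140 × 2750 / (14.6 × 8710) = 0.01544 m³/d.

Q_w ≈ 0.0154 m³/d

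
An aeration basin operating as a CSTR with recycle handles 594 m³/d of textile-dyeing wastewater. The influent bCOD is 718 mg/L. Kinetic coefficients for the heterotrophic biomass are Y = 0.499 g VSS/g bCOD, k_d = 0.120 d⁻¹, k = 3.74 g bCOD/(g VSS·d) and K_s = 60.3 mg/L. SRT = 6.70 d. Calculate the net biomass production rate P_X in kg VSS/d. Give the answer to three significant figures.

From the Monod/SRT balance for a CMAS, S = K_s·(1+k_d θ_c)/[θ_c·(Y k − k_d) − 1] = 60.3 × (1 + 0.120 × 6.70) / [6.70 × (0.499 × 3.74 − 0.120) − 1] = 108.8 / 10.70 = 10.17 mg/L.
The observed yield is Y_obs = Y/(1 + k_d·θ_c) = 0.499 / (1 + 0.120 × 6.70) = 0.499 / 1.804 = 0.2766 g VSS per g bCOD removed.
ΔS = 718 − 10.2 = 707.8 mg/L, so the substrate removal rate is 594 × 707.8/1000 = 420.4 kg bCOD/d.
So the net sludge growth is P_X = 0.2766 × 420.4 = 116.3 kg VSS/d.

P_X ≈ 116 kg VSS/d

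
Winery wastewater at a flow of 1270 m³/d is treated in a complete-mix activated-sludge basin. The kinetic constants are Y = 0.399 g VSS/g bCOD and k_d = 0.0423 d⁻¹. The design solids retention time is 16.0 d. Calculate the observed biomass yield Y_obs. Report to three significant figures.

The observed yield is Y_obs = Y/(1 + k_d·θ_c) = 0.399 / (1 + 0.0423 × 16.0) = 0.399 / 1.677 = 0.2380 g VSS per g bCOD removed.

Y_obs ≈ 0.238 g VSS/g bCOD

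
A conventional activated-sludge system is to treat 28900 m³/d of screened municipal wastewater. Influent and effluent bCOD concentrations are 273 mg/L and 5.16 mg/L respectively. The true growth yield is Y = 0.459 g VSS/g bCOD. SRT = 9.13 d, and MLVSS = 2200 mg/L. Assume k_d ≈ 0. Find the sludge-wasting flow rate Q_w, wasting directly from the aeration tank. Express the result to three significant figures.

Biomass mass balance (decay neglected): V·X = Y·Q·(S₀ − S)·θ_c, so V = 0.459 × 28900 × (273 − 5.16) × 9.13 / 2200 = 14745 m³.
For wasting at MLVSS concentration, Q_w = V/θ_c = 14745/9.13 = 1615 m³/d.

Q_w ≈ 1610 m³/d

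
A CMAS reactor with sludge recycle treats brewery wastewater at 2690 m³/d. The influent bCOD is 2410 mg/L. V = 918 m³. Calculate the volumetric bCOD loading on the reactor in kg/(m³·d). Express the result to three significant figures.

L_v ≈ 7.06 kg bCOD/(m³·d)

Applied bCOD load per unit volume = Q·S₀/V = (2690 × 2410/1000)/918.0 = 7.062 kg bCOD·m⁻³·d⁻¹.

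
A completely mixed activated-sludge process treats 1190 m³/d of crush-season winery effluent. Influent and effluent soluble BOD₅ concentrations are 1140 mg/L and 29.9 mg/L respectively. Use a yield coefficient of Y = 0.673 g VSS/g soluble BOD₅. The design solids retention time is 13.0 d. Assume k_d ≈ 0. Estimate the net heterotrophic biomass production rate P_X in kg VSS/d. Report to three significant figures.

P_X ≈ 889 kg VSS/d

Since k_d ≈ 0, Y_obs = Y = 0.673 g VSS/g soluble BOD₅.
Substrate removed = Q·(S₀ − S) = 1190 m³/d × (1140 − 29.9) g/m³ = 1.32×10^6 g/d = 1321 kg/d.
P_X = Y_obs · Q(S₀ − S) = 0.6730 × 1321 = 889.0 kg VSS/d.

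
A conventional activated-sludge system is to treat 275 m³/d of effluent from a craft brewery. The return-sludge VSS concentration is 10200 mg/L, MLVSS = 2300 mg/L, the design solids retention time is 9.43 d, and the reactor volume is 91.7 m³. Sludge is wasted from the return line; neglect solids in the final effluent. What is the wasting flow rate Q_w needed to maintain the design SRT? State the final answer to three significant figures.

θ_c = V·X/(Q_w·X_r) when wasting from the recycle, so Q_w = V·X/(θ_c·X_r) = 91.70 × 2300 / (9.43 × 10200) = 2.193 m³/d.

Q_w ≈ 2.19 m³/d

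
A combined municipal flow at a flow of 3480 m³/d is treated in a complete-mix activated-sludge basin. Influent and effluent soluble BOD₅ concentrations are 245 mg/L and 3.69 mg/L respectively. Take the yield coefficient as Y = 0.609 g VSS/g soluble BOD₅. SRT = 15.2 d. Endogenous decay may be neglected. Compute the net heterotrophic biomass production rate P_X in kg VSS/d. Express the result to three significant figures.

Since k_d ≈ 0, Y_obs = Y = 0.609 g VSS/g soluble BOD₅.
Mass of soluble BOD₅ removed per day: Q(S₀ − S) = 3480 × 241.3 g/m³ = 839.8 kg/d.
Net biomass production P_X = Y_obs × Q·(S₀ − S) = 0.6090 × 839.8 = 511.4 kg VSS/d.

P_X ≈ 511 kg VSS/d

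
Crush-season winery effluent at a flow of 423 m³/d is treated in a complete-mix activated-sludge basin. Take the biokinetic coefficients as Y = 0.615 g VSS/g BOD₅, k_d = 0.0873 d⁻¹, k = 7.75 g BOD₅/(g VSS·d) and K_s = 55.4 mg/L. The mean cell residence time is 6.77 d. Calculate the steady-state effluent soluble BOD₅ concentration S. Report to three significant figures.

S ≈ 2.87 mg/L

Effluent substrate depends only on kinetics and SRT: S = K_s(1 + k_d θ_c) / [θ_c(Yk − k_d) − 1] = 55.4 × (1 + 0.0873 × 6.77) / [6.77 × (0.615 × 7.75 − 0.0873) − 1] = 88.14 / 30.68 = 2.873 mg/L.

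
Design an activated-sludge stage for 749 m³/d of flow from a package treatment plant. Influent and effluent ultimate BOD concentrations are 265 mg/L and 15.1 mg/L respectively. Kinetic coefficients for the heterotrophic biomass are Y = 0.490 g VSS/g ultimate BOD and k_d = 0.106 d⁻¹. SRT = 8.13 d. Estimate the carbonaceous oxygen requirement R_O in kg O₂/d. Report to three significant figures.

Correct the yield for decay: Y_obs = Y/(1 + k_d θ_c) = 0.490 / (1 + 0.106 × 8.13) = 0.490 / 1.862 = 0.2632.
Substrate removed = Q·(S₀ − S) = 749 m³/d × (265 − 15.1) g/m³ = 1.87×10^5 g/d = 187.2 kg/d.
P_X = Y_obs·Q·(S₀ − S) = 0.2632 × 187.2 = 49.26 kg VSS/d.
Carbonaceous O₂ demand = substrate oxidised − cell-mass equivalent = 187.2 − 1.42 × 49.26 = 117.2 kg O₂/d.

R_O ≈ 117 kg O₂/d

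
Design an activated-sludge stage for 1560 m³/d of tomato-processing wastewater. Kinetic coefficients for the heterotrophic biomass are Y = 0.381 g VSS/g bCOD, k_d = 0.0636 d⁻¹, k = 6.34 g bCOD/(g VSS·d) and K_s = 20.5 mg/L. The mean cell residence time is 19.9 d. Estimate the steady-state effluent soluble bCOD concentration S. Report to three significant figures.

S ≈ 1.01 mg/L

Effluent substrate depends only on kinetics and SRT: S = K_s(1 + k_d θ_c) / [θ_c(Yk − k_d) − 1] = 20.5 × (1 + 0.0636 × 19.9) / [19.9 × (0.381 × 6.34 − 0.0636) − 1] = 46.45 / 45.80 = 1.014 mg/L.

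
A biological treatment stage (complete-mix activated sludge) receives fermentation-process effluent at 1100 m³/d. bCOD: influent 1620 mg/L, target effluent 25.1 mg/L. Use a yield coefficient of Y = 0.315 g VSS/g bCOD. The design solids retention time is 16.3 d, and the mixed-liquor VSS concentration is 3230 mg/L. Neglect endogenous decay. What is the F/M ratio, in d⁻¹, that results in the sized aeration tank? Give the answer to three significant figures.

F/M ≈ 0.198 d⁻¹

V·X = Y·Q·ΔS·θ_c gives V = 0.315 × 1100 × (1620 − 25.1) × 16.3 / 3230 = 2789 m³.
Food-to-microorganism ratio F/M = Q S₀ / (V X) = 1100 × 1620 / (2789 × 3230) = 0.1978 d⁻¹.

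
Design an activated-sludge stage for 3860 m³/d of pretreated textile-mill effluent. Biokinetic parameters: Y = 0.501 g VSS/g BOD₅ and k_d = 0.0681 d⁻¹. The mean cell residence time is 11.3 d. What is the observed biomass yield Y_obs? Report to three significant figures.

Y_obs ≈ 0.283 g VSS/g BOD₅

Correct the yield for decay: Y_obs = Y/(1 + k_d θ_c) = 0.501 / (1 + 0.0681 × 11.3) = 0.501 / 1.770 = 0.2831.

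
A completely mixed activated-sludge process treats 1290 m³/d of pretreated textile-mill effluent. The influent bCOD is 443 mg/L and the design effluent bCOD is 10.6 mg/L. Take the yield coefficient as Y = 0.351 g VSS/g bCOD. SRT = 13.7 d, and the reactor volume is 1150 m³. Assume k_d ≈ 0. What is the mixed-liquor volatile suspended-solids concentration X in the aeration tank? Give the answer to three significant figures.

X = Y·Q·ΔS·θ_c / V = 0.351 × 1290 × (443 − 10.6) × 13.7 / 1150 = 2332 mg/L.

X ≈ 2330 mg/L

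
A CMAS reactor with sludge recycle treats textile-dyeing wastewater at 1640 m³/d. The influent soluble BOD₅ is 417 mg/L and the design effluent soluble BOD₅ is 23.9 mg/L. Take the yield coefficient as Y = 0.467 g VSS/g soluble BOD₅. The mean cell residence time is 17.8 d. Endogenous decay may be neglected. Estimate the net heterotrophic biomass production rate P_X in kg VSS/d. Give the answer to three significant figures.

No decay correction is needed, so Y_obs = Y = 0.467.
ΔS = 417 − 23.9 = 393.1 mg/L, so the substrate removal rate is 1640 × 393.1/1000 = 644.7 kg soluble BOD₅/d.
Biomass produced: P_X = Y_obs·Q·ΔS = 0.4670 × 644.7 ≈ 301.1 kg VSS/d.

P_X ≈ 301 kg VSS/d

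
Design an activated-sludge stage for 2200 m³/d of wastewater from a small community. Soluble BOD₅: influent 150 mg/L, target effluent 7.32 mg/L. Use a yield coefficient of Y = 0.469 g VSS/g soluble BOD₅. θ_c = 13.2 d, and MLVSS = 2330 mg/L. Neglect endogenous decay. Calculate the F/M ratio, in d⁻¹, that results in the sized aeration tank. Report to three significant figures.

V·X = Y·Q·ΔS·θ_c gives V = 0.469 × 2200 × (150 − 7.32) × 13.2 / 2330 = 834.0 m³.
F/M = applied load / biomass = Q·S₀/(V·X) = 2200 × 150 / (834.0 × 2330) = 0.1698 d⁻¹.

F/M ≈ 0.170 d⁻¹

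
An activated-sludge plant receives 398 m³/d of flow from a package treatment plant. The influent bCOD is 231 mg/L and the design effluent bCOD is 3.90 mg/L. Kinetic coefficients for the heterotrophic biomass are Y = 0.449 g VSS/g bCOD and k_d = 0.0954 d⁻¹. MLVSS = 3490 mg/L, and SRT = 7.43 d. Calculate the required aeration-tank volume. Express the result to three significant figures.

Rearranging the biomass balance for a CMAS with decay, V = Y·Q·ΔS·θ_c / [X·(1+k_d θ_c)] = 0.449 × 398 × (231 − 3.90) × 7.43 / [3490 × (1 + 0.0954 × 7.43)] = 3.02×10^5 / 5964 = 50.56 m³.

V ≈ 50.6 m³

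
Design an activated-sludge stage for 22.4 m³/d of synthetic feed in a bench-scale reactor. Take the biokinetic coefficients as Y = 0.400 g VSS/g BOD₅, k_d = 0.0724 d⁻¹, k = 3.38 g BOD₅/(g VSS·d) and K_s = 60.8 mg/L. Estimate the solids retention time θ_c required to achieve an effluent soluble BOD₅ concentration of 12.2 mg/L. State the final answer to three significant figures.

θ_c ≈ 6.51 d

From 1/θ_c = Y·k·S/(K_s + S) − k_d: Y·k·S/(K_s+S) = 0.400 × 3.38 × 12.2 / (60.8 + 12.2) = 0.2260 d⁻¹.
θ_c = 1/(μ − k_d) = 1/(0.2260 − 0.0724) = 1/0.1536 = 6.513 d.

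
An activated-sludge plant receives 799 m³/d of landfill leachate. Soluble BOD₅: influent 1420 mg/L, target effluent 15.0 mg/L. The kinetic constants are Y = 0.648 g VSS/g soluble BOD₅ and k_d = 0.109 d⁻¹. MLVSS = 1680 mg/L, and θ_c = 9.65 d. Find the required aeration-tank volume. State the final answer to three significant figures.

From the SRT design equation V = Y Q (S₀−S) θ_c / [X (1 + k_d θ_c)] = 0.648 × 799 × (1420 − 15.0) × 9.65 / [1680 × (1 + 0.109 × 9.65)] = 7.02×10^6 / 3447 = 2036 m³.

V ≈ 2040 m³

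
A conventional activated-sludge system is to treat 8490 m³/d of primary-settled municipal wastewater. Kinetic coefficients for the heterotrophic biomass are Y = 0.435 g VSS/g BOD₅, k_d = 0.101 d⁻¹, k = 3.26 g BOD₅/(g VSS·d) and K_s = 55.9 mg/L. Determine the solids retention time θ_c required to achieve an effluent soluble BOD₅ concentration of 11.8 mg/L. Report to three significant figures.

θ_c ≈ 6.84 d

At the target effluent, Y k S/(K_s+S) = 0.435×3.26×11.8/67.70 = 0.2472 d⁻¹.
θ_c = 1/(μ − k_d) = 1/(0.2472 − 0.101) = 1/0.1462 = 6.841 d.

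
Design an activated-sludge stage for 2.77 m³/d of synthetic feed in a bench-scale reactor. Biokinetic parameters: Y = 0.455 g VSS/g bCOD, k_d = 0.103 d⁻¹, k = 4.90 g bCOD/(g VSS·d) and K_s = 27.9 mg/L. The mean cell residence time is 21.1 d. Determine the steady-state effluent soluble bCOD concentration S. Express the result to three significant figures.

S ≈ 2.02 mg/L

For a completely mixed reactor with recycle the Lawrence–McCarty relation gives S = K_s·(1 + k_d·θ_c) / [θ_c·(Y·k − k_d) − 1] = 27.9 × (1 + 0.103 × 21.1) / [21.1 × (0.455 × 4.90 − 0.103) − 1] = 88.54 / 43.87 = 2.018 mg/L.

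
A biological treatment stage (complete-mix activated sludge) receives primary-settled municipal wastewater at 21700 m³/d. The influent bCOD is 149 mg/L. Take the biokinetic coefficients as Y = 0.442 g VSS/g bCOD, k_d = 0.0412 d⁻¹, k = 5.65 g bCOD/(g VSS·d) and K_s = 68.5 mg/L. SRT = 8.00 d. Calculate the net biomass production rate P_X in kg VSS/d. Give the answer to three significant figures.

P_X ≈ 1040 kg VSS/d

For a completely mixed reactor with recycle the Lawrence–McCarty relation gives S = K_s·(1 + k_d·θ_c) / [θ_c·(Y·k − k_d) − 1] = 68.5 × (1 + 0.0412 × 8.00) / [8.00 × (0.442 × 5.65 − 0.0412) − 1] = 91.08 / 18.65 = 4.884 mg/L.
Correct the yield for decay: Y_obs = Y/(1 + k_d θ_c) = 0.442 / (1 + 0.0412 × 8.00) = 0.442 / 1.330 = 0.3324.
ΔS = 149 − 4.88 = 144.1 mg/L, so the substrate removal rate is 21700 × 144.1/1000 = 3127 kg bCOD/d.
Biomass produced: P_X = Y_obs·Q·ΔS = 0.3324 × 3127 ≈ 1040 kg VSS/d.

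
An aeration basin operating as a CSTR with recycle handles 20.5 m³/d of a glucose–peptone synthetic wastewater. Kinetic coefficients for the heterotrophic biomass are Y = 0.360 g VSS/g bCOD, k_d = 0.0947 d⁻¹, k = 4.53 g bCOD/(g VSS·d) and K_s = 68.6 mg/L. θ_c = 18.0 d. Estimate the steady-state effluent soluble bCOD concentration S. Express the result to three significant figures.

From the Monod/SRT balance for a CMAS, S = K_s·(1+k_d θ_c)/[θ_c·(Y k − k_d) − 1] = 68.6 × (1 + 0.0947 × 18.0) / [18.0 × (0.360 × 4.53 − 0.0947) − 1] = 185.5 / 26.65 = 6.962 mg/L.

S ≈ 6.96 mg/L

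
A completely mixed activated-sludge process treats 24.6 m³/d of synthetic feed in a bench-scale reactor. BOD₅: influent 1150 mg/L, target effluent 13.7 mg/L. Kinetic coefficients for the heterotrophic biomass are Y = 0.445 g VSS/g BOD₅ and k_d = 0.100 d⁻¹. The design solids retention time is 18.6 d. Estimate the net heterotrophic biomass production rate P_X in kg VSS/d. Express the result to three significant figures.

The observed yield is Y_obs = Y/(1 + k_d·θ_c) = 0.445 / (1 + 0.100 × 18.6) = 0.445 / 2.860 = 0.1556 g VSS per g BOD₅ removed.
Q·(S₀ − S) = 24.6 × (1150 − 13.7) × 10⁻³ = 27.95 kg/d removed.
Biomass produced: P_X = Y_obs·Q·ΔS = 0.1556 × 27.95 ≈ 4.349 kg VSS/d.

P_X ≈ 4.35 kg VSS/d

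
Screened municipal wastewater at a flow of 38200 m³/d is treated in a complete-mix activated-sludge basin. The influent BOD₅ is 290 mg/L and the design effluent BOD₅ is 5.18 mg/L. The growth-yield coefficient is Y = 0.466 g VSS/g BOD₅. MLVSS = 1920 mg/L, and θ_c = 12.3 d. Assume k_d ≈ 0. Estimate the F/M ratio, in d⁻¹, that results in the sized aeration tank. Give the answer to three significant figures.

Biomass mass balance (decay neglected): V·X = Y·Q·(S₀ − S)·θ_c, so V = 0.466 × 38200 × (290 − 5.18) × 12.3 / 1920 = 32481 m³.
F/M = Q·S₀ / (V·X) = 38200 × 290 / (32481 × 1920) = 0.1776 g BOD₅·(g VSS·d)⁻¹.

F/M ≈ 0.178 d⁻¹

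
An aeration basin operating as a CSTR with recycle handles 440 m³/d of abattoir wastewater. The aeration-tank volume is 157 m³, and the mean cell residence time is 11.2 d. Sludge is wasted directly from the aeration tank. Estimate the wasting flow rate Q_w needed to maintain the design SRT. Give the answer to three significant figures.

Wasting from the aeration tank: Q_w = V / θ_c = 157.0 / 11.2 = 14.02 m³/d.

Q_w ≈ 14.0 m³/d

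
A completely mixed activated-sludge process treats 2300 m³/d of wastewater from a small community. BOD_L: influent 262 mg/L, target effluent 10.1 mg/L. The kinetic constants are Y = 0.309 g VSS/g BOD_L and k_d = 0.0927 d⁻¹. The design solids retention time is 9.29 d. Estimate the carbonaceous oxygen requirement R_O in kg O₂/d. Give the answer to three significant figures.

R_O ≈ 443 kg O₂/d

The observed yield is Y_obs = Y/(1 + k_d·θ_c) = 0.309 / (1 + 0.0927 × 9.29) = 0.309 / 1.861 = 0.1660 g VSS per g BOD_L removed.
ΔS = 262 − 10.1 = 251.9 mg/L, so the substrate removal rate is 2300 × 251.9/1000 = 579.4 kg BOD_L/d.
P_X = Y_obs·Q·(S₀ − S) = 0.1660 × 579.4 = 96.19 kg VSS/d.
R_O = Q·(S₀ − S) − 1.42·P_X = 579.4 − 1.42 × 96.19 = 442.8 kg O₂/d.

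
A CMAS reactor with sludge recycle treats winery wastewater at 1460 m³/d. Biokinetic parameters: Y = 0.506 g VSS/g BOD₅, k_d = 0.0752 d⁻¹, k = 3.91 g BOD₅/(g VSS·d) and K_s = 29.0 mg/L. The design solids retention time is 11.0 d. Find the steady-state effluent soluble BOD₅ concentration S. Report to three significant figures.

S ≈ 2.66 mg/L

Effluent substrate depends only on kinetics and SRT: S = K_s(1 + k_d θ_c) / [θ_c(Yk − k_d) − 1] = 29.0 × (1 + 0.0752 × 11.0) / [11.0 × (0.506 × 3.91 − 0.0752) − 1] = 52.99 / 19.94 = 2.658 mg/L.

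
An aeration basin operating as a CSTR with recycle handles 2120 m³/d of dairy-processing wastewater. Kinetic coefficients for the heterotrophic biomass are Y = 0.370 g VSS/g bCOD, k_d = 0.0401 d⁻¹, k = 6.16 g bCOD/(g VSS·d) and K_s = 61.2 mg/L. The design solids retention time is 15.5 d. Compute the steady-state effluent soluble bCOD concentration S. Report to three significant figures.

From the Monod/SRT balance for a CMAS, S = K_s·(1+k_d θ_c)/[θ_c·(Y k − k_d) − 1] = 61.2 × (1 + 0.0401 × 15.5) / [15.5 × (0.370 × 6.16 − 0.0401) − 1] = 99.24 / 33.71 = 2.944 mg/L.

S ≈ 2.94 mg/L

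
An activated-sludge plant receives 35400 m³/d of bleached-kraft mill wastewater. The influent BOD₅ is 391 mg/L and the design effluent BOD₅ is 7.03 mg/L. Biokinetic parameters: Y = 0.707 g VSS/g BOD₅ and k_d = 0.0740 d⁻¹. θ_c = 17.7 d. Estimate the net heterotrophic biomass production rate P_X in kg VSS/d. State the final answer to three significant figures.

P_X ≈ 4160 kg VSS/d

Correct the yield for decay: Y_obs = Y/(1 + k_d θ_c) = 0.707 / (1 + 0.0740 × 17.7) = 0.707 / 2.310 = 0.3061.
Q·(S₀ − S) = 35400 × (391 − 7.03) × 10⁻³ = 13593 kg/d removed.
P_X = Y_obs · Q(S₀ − S) = 0.3061 × 13593 = 4161 kg VSS/d.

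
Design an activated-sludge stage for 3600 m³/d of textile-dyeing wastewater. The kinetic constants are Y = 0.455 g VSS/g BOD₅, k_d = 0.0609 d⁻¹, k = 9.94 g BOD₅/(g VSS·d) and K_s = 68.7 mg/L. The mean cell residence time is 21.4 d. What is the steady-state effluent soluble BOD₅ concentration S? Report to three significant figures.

S ≈ 1.67 mg/L

For a completely mixed reactor with recycle the Lawrence–McCarty relation gives S = K_s·(1 + k_d·θ_c) / [θ_c·(Y·k − k_d) − 1] = 68.7 × (1 + 0.0609 × 21.4) / [21.4 × (0.455 × 9.94 − 0.0609) − 1] = 158.2 / 94.48 = 1.675 mg/L.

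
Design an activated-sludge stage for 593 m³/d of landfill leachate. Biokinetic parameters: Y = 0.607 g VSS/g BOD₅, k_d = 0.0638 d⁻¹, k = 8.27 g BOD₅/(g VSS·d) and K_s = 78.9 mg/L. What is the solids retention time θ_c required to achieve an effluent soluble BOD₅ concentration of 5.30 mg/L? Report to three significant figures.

At the target effluent, Y k S/(K_s+S) = 0.607×8.27×5.30/84.20 = 0.3160 d⁻¹.
θ_c = 1/(μ − k_d) = 1/(0.3160 − 0.0638) = 1/0.2522 = 3.965 d.

θ_c ≈ 3.97 d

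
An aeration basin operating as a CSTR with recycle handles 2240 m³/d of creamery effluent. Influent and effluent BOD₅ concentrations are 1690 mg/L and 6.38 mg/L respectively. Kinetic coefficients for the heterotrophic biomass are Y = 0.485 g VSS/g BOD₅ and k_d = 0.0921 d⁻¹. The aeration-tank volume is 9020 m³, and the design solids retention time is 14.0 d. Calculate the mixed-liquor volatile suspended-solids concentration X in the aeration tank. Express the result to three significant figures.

X ≈ 1240 mg/L

From V·X·(1 + k_d·θ_c) = Y·Q·(S₀ − S)·θ_c: X = 0.485 × 2240 × (1690 − 6.38) × 14.0 / [9020 × (1 + 0.0921 × 14.0)] = 1240 mg/L.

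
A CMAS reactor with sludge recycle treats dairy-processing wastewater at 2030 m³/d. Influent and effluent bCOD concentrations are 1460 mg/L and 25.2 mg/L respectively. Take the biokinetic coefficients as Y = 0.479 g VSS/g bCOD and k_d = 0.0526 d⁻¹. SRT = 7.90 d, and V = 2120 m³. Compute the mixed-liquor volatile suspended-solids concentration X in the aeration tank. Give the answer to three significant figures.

X ≈ 3670 mg/L

Solving the biomass balance for X: X = Y Q (S₀−S) θ_c / [V (1+k_d θ_c)] = 0.479 × 2030 × (1460 − 25.2) × 7.90 / [2120 × (1 + 0.0526 × 7.90)] = 3673 mg/L.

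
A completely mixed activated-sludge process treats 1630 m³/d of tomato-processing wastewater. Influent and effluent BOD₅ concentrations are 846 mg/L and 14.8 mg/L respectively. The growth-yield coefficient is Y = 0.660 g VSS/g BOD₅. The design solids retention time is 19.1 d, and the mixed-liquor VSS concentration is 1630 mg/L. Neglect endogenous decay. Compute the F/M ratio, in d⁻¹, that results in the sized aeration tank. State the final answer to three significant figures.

F/M ≈ 0.0807 d⁻¹

With k_d = 0 the design equation reduces to V = Y Q (S₀−S) θ_c / X = 0.660 × 1630 × (846 − 14.8) × 19.1 / 1630 = 10478 m³.
F/M = Q·S₀ / (V·X) = 1630 × 846 / (10478 × 1630) = 0.08074 g BOD₅·(g VSS·d)⁻¹.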